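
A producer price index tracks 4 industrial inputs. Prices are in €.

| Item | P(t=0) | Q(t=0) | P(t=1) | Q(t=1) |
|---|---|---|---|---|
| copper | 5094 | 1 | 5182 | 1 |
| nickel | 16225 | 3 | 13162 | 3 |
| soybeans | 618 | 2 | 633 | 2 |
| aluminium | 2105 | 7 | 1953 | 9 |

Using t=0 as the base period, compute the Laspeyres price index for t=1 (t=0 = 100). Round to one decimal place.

85.5

Laspeyres price index uses base-period quantities as weights.
ΣP(t=1)·Q(t=0) = 5182×1 + 13162×3 + 633×2 + 1953×7 = 5182 + 39486 + 1266 + 13671 = 59605
ΣP(t=0)·Q(t=0) = 5094×1 + 16225×3 + 618×2 + 2105×7 = 5094 + 48675 + 1236 + 14735 = 69740
Index = 59605 / 69740 × 100 = 85.4675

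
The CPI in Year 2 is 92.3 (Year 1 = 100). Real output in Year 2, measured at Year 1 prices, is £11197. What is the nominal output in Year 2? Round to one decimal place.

10334.8

Nominal = Real × (Index/100) = 11197 × (92.3/100)
        = 11197 × 0.923 = 10334.8310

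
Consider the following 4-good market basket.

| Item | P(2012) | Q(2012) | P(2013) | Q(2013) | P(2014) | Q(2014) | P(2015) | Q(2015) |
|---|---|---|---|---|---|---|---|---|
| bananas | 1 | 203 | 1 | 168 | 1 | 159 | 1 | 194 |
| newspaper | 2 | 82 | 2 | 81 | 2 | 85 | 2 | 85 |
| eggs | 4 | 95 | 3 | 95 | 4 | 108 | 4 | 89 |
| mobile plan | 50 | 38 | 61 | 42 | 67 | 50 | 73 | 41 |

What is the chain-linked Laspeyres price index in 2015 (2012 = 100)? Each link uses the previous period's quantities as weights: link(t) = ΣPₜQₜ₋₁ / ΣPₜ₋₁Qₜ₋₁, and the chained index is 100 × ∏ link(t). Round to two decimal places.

133.54

Link 2012→2013:
ΣP(2013)Q(2012) = 1×203 + 2×82 + 3×95 + 61×38 = 203 + 164 + 285 + 2318 = 2970
ΣP(2012)Q(2012) = 1×203 + 2×82 + 4×95 + 50×38 = 203 + 164 + 380 + 1900 = 2647
link = 2970/2647 = 1.122025
Link 2013→2014:
ΣP(2014)Q(2013) = 1×168 + 2×81 + 4×95 + 67×42 = 168 + 162 + 380 + 2814 = 3524
ΣP(2013)Q(2013) = 1×168 + 2×81 + 3×95 + 61×42 = 168 + 162 + 285 + 2562 = 3177
link = 3524/3177 = 1.109223
Link 2014→2015:
ΣP(2015)Q(2014) = 1×159 + 2×85 + 4×108 + 73×50 = 159 + 170 + 432 + 3650 = 4411
ΣP(2014)Q(2014) = 1×159 + 2×85 + 4×108 + 67×50 = 159 + 170 + 432 + 3350 = 4111
link = 4411/4111 = 1.072975
Chained index = 100 × 1.122025 × 1.109223 × 1.072975 = 133.5398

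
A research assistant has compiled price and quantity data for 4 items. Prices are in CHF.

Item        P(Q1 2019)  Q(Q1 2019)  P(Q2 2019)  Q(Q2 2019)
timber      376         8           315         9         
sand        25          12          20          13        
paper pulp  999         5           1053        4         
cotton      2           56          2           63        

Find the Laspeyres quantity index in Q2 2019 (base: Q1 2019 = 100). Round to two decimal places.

Laspeyres quantity index uses base-period prices as weights.
ΣP(Q1 2019)·Q(Q2 2019) = 376×9 + 25×13 + 999×4 + 2×63 = 3384 + 325 + 3996 + 126 = 7831
ΣP(Q1 2019)·Q(Q1 2019) = 376×8 + 25×12 + 999×5 + 2×56 = 3008 + 300 + 4995 + 112 = 8415
Index = 7831 / 8415 × 100 = 93.0600

93.06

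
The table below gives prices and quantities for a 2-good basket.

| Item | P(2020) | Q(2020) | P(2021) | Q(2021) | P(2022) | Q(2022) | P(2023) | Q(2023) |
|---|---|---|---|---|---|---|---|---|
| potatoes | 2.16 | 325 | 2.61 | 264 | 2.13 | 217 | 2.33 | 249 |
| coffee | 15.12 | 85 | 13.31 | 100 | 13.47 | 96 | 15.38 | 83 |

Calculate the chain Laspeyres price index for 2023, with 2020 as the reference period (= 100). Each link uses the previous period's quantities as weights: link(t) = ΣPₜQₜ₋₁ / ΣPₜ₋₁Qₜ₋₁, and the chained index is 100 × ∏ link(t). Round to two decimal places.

Link 2020→2021:
ΣP(2021)Q(2020) = 2.61×325 + 13.31×85 = 848.25 + 1131.35 = 1979.6
ΣP(2020)Q(2020) = 2.16×325 + 15.12×85 = 702 + 1285.2 = 1987.2
link = 1979.6/1987.2 = 0.996176
Link 2021→2022:
ΣP(2022)Q(2021) = 2.13×264 + 13.47×100 = 562.32 + 1347 = 1909.32
ΣP(2021)Q(2021) = 2.61×264 + 13.31×100 = 689.04 + 1331 = 2020.04
link = 1909.32/2020.04 = 0.945189
Link 2022→2023:
ΣP(2023)Q(2022) = 2.33×217 + 15.38×96 = 505.61 + 1476.48 = 1982.09
ΣP(2022)Q(2022) = 2.13×217 + 13.47×96 = 462.21 + 1293.12 = 1755.33
link = 1982.09/1755.33 = 1.129184
Chained index = 100 × 0.996176 × 0.945189 × 1.129184 = 106.3210

106.32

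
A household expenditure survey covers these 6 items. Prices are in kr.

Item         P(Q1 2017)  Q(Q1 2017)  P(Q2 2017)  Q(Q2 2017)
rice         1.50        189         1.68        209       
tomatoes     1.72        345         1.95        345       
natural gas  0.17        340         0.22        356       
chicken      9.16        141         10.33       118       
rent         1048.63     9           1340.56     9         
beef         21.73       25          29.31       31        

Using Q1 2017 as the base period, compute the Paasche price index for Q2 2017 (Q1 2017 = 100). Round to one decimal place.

125.8

Paasche price index uses current-period quantities as weights.
ΣP(Q2 2017)·Q(Q2 2017) = 1.68×209 + 1.95×345 + 0.22×356 + 10.33×118 + 1340.56×9 + 29.31×31 = 351.12 + 672.75 + 78.32 + 1218.94 + 12065.04 + 908.61 = 15294.78
ΣP(Q1 2017)·Q(Q2 2017) = 1.50×209 + 1.72×345 + 0.17×356 + 9.16×118 + 1048.63×9 + 21.73×31 = 313.5 + 593.4 + 60.52 + 1080.88 + 9437.67 + 673.63 = 12159.6
Index = 15294.78 / 12159.6 × 100 = 125.7836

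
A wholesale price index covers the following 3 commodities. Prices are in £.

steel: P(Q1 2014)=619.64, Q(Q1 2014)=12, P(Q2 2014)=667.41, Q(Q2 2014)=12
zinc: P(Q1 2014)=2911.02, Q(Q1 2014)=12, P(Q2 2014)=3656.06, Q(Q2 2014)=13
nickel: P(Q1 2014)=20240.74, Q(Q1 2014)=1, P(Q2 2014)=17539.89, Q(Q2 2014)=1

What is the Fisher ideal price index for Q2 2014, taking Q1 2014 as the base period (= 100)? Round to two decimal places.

111.21

Laspeyres component (base-period weights):
ΣP(Q2 2014)Q(Q1 2014) = 667.41×12 + 3656.06×12 + 17539.89×1 = 8008.92 + 43872.72 + 17539.89 = 69421.53
ΣP(Q1 2014)Q(Q1 2014) = 619.64×12 + 2911.02×12 + 20240.74×1 = 7435.68 + 34932.24 + 20240.74 = 62608.66
L = 69421.53 / 62608.66 × 100 = 110.8817
Paasche component (current-period weights):
ΣP(Q2 2014)Q(Q2 2014) = 667.41×12 + 3656.06×13 + 17539.89×1 = 8008.92 + 47528.78 + 17539.89 = 73077.59
ΣP(Q1 2014)Q(Q2 2014) = 619.64×12 + 2911.02×13 + 20240.74×1 = 7435.68 + 37843.26 + 20240.74 = 65519.68
P = 73077.59 / 65519.68 × 100 = 111.5353
Fisher = √(L × P) = √(110.8817 × 111.5353) = 111.2080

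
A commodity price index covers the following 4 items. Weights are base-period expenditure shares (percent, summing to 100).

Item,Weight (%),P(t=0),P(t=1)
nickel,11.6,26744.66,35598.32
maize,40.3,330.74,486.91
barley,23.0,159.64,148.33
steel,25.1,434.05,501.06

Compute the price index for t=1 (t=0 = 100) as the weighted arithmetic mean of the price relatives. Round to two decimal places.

125.11

nickel: 11.6 × (35598.32/26744.66) = 11.6 × 1.331044 = 15.4401
maize: 40.3 × (486.91/330.74) = 40.3 × 1.472184 = 59.3290
barley: 23.0 × (148.33/159.64) = 23.0 × 0.929153 = 21.3705
steel: 25.1 × (501.06/434.05) = 25.1 × 1.154383 = 28.9750
Index = Σ wᵢ·(p₁ᵢ/p₀ᵢ) = 15.4401 + 59.3290 + 21.3705 + 28.9750 = 125.1146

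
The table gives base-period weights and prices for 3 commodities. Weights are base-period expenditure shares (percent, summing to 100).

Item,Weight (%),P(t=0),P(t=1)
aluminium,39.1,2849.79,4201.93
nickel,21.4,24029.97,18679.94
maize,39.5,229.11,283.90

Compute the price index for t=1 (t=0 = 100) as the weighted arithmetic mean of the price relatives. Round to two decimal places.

123.23

aluminium: 39.1 × (4201.93/2849.79) = 39.1 × 1.474470 = 57.6518
nickel: 21.4 × (18679.94/24029.97) = 21.4 × 0.777360 = 16.6355
maize: 39.5 × (283.90/229.11) = 39.5 × 1.239143 = 48.9461
Index = Σ wᵢ·(p₁ᵢ/p₀ᵢ) = 57.6518 + 16.6355 + 48.9461 = 123.2334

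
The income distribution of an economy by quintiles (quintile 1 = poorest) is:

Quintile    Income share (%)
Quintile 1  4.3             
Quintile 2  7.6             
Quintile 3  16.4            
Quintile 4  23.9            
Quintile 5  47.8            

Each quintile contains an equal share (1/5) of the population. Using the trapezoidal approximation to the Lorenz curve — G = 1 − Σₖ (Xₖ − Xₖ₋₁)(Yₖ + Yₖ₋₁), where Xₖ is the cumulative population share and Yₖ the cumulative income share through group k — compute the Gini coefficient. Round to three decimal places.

0.413

Cumulative income shares Yₖ: 0.0430, 0.1190, 0.2830, 0.5220, 1.0000
Σ (Xₖ−Xₖ₋₁)(Yₖ+Yₖ₋₁) = (1/5)(0.0430+0.0000) + (1/5)(0.1190+0.0430) + (1/5)(0.2830+0.1190) + (1/5)(0.5220+0.2830) + (1/5)(1.0000+0.5220)
  = 0.0086 + 0.0324 + 0.0804 + 0.1610 + 0.3044 = 0.5868
G = 1 − 0.5868 = 0.4132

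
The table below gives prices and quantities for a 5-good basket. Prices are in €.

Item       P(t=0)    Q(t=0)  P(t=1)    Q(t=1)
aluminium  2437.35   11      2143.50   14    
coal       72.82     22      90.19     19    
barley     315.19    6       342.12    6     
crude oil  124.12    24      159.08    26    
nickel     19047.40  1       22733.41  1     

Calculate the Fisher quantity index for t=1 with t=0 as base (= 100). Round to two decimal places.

112.99

Laspeyres component (base-period weights):
ΣP(t=0)Q(t=1) = 2437.35×14 + 72.82×19 + 315.19×6 + 124.12×26 + 19047.40×1 = 34122.9 + 1383.58 + 1891.14 + 3227.12 + 19047.4 = 59672.14
ΣP(t=0)Q(t=0) = 2437.35×11 + 72.82×22 + 315.19×6 + 124.12×24 + 19047.40×1 = 26810.85 + 1602.04 + 1891.14 + 2978.88 + 19047.4 = 52330.31
L = 59672.14 / 52330.31 × 100 = 114.0298
Paasche component (current-period weights):
ΣP(t=1)Q(t=1) = 2143.50×14 + 90.19×19 + 342.12×6 + 159.08×26 + 22733.41×1 = 30009 + 1713.61 + 2052.72 + 4136.08 + 22733.41 = 60644.82
ΣP(t=1)Q(t=0) = 2143.50×11 + 90.19×22 + 342.12×6 + 159.08×24 + 22733.41×1 = 23578.5 + 1984.18 + 2052.72 + 3817.92 + 22733.41 = 54166.73
P = 60644.82 / 54166.73 × 100 = 111.9595
Fisher = √(L × P) = √(114.0298 × 111.9595) = 112.9899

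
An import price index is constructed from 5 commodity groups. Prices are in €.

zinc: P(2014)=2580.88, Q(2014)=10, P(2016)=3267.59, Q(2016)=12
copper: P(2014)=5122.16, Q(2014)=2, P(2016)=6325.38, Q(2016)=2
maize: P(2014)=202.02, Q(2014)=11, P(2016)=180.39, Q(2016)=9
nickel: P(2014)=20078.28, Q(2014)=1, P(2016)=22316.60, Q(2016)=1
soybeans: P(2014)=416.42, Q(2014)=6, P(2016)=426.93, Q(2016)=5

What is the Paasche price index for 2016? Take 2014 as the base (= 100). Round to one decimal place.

Paasche price index uses current-period quantities as weights.
ΣP(2016)·Q(2016) = 3267.59×12 + 6325.38×2 + 180.39×9 + 22316.60×1 + 426.93×5 = 39211.08 + 12650.76 + 1623.51 + 22316.6 + 2134.65 = 77936.6
ΣP(2014)·Q(2016) = 2580.88×12 + 5122.16×2 + 202.02×9 + 20078.28×1 + 416.42×5 = 30970.56 + 10244.32 + 1818.18 + 20078.28 + 2082.1 = 65193.44
Index = 77936.6 / 65193.44 × 100 = 119.5467

119.5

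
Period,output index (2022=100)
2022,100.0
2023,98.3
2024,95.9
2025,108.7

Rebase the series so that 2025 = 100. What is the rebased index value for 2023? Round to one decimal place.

90.4

Rebased(2023) = 98.3 / 108.7 × 100 = 90.4324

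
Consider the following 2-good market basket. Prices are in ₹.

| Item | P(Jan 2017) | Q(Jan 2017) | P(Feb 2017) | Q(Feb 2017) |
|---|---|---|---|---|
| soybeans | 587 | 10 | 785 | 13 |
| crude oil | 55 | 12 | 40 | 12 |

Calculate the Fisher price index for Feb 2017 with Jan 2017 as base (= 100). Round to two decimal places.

Laspeyres component (base-period weights):
ΣP(Feb 2017)Q(Jan 2017) = 785×10 + 40×12 = 7850 + 480 = 8330
ΣP(Jan 2017)Q(Jan 2017) = 587×10 + 55×12 = 5870 + 660 = 6530
L = 8330 / 6530 × 100 = 127.5651
Paasche component (current-period weights):
ΣP(Feb 2017)Q(Feb 2017) = 785×13 + 40×12 = 10205 + 480 = 10685
ΣP(Jan 2017)Q(Feb 2017) = 587×13 + 55×12 = 7631 + 660 = 8291
P = 10685 / 8291 × 100 = 128.8747
Fisher = √(L × P) = √(127.5651 × 128.8747) = 128.2182

128.22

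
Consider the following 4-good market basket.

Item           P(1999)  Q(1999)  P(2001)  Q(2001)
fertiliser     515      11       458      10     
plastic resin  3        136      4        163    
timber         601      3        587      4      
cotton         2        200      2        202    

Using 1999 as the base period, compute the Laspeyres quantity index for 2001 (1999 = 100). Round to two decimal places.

102.07

Laspeyres quantity index uses base-period prices as weights.
ΣP(1999)·Q(2001) = 515×10 + 3×163 + 601×4 + 2×202 = 5150 + 489 + 2404 + 404 = 8447
ΣP(1999)·Q(1999) = 515×11 + 3×136 + 601×3 + 2×200 = 5665 + 408 + 1803 + 400 = 8276
Index = 8447 / 8276 × 100 = 102.0662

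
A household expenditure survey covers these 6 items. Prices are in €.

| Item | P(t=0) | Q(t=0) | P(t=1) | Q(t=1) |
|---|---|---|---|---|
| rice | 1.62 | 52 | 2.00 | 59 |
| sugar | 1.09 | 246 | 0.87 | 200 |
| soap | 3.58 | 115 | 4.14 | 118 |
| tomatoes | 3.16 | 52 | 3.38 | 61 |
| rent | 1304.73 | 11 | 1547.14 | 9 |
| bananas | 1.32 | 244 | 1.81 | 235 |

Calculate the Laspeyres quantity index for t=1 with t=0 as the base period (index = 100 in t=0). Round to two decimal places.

Laspeyres quantity index uses base-period prices as weights.
ΣP(t=0)·Q(t=1) = 1.62×59 + 1.09×200 + 3.58×118 + 3.16×61 + 1304.73×9 + 1.32×235 = 95.58 + 218 + 422.44 + 192.76 + 11742.57 + 310.2 = 12981.55
ΣP(t=0)·Q(t=0) = 1.62×52 + 1.09×246 + 3.58×115 + 3.16×52 + 1304.73×11 + 1.32×244 = 84.24 + 268.14 + 411.7 + 164.32 + 14352.03 + 322.08 = 15602.51
Index = 12981.55 / 15602.51 × 100 = 83.2017

83.20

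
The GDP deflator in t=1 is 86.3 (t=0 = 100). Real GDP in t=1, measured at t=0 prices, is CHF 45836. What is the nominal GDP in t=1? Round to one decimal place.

Nominal = Real × (Index/100) = 45836 × (86.3/100)
        = 45836 × 0.863 = 39556.4680

39556.5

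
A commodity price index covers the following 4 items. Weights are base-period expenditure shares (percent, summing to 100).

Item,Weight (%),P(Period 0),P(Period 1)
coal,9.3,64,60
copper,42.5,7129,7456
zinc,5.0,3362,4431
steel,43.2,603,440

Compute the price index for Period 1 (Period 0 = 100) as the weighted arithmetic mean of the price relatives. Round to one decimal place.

91.3

coal: 9.3 × (60/64) = 9.3 × 0.937500 = 8.7188
copper: 42.5 × (7456/7129) = 42.5 × 1.045869 = 44.4494
zinc: 5.0 × (4431/3362) = 5.0 × 1.317965 = 6.5898
steel: 43.2 × (440/603) = 43.2 × 0.729685 = 31.5224
Index = Σ wᵢ·(p₁ᵢ/p₀ᵢ) = 8.7188 + 44.4494 + 6.5898 + 31.5224 = 91.2804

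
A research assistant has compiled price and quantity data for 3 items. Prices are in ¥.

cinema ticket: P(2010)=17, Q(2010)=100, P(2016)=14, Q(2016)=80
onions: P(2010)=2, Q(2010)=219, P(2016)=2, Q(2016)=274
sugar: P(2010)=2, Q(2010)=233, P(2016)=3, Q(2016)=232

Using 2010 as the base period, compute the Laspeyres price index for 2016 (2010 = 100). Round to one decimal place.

Laspeyres price index uses base-period quantities as weights.
ΣP(2016)·Q(2010) = 14×100 + 2×219 + 3×233 = 1400 + 438 + 699 = 2537
ΣP(2010)·Q(2010) = 17×100 + 2×219 + 2×233 = 1700 + 438 + 466 = 2604
Index = 2537 / 2604 × 100 = 97.4270

97.4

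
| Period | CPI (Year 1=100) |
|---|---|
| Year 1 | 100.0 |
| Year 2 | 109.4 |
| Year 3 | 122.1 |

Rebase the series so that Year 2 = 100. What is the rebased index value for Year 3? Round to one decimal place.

111.6

Rebased(Year 3) = 122.1 / 109.4 × 100 = 111.6088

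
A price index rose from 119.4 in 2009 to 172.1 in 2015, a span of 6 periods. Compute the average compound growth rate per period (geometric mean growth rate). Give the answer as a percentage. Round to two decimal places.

Growth factor = (172.1/119.4)^(1/6) = (1.441374)^(1/6) = 1.062827
Growth rate = 1.062827 − 1 = 0.062827 = 6.2827%

6.28%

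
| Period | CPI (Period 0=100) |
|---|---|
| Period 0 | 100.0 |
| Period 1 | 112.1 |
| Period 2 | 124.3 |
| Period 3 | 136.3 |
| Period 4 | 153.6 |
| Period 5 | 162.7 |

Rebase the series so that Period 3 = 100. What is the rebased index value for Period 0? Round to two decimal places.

Rebased(Period 0) = 100.0 / 136.3 × 100 = 73.3676

73.37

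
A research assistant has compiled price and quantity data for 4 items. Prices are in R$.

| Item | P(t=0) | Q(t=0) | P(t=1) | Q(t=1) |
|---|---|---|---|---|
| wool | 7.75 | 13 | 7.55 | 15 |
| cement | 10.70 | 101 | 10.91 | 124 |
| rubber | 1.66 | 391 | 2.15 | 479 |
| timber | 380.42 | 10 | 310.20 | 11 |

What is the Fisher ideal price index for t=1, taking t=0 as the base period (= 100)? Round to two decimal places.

Laspeyres component (base-period weights):
ΣP(t=1)Q(t=0) = 7.55×13 + 10.91×101 + 2.15×391 + 310.20×10 = 98.15 + 1101.91 + 840.65 + 3102 = 5142.71
ΣP(t=0)Q(t=0) = 7.75×13 + 10.70×101 + 1.66×391 + 380.42×10 = 100.75 + 1080.7 + 649.06 + 3804.2 = 5634.71
L = 5142.71 / 5634.71 × 100 = 91.2684
Paasche component (current-period weights):
ΣP(t=1)Q(t=1) = 7.55×15 + 10.91×124 + 2.15×479 + 310.20×11 = 113.25 + 1352.84 + 1029.85 + 3412.2 = 5908.14
ΣP(t=0)Q(t=1) = 7.75×15 + 10.70×124 + 1.66×479 + 380.42×11 = 116.25 + 1326.8 + 795.14 + 4184.62 = 6422.81
P = 5908.14 / 6422.81 × 100 = 91.9868
Fisher = √(L × P) = √(91.2684 × 91.9868) = 91.6269

91.63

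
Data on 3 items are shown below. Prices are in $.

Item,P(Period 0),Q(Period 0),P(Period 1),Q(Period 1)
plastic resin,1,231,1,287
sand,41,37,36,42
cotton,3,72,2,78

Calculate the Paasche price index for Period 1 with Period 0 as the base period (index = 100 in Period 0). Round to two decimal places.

Paasche price index uses current-period quantities as weights.
ΣP(Period 1)·Q(Period 1) = 1×287 + 36×42 + 2×78 = 287 + 1512 + 156 = 1955
ΣP(Period 0)·Q(Period 1) = 1×287 + 41×42 + 3×78 = 287 + 1722 + 234 = 2243
Index = 1955 / 2243 × 100 = 87.1601

87.16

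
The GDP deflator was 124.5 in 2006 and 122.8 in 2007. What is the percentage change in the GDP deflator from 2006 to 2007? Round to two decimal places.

Change = (122.8 − 124.5) / 124.5 × 100
       = -1.7 / 124.5 × 100 = -1.3655%

-1.37%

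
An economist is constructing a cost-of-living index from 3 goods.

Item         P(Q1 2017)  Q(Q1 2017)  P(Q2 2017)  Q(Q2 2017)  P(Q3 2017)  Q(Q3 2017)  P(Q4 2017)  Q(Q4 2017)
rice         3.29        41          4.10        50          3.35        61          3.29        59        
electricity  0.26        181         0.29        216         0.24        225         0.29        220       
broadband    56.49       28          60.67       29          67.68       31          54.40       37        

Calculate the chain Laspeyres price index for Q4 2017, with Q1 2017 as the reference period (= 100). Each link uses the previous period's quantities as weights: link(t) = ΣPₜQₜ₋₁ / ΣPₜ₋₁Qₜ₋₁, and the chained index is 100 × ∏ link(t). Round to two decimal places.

Link Q1 2017→Q2 2017:
ΣP(Q2 2017)Q(Q1 2017) = 4.10×41 + 0.29×181 + 60.67×28 = 168.1 + 52.49 + 1698.76 = 1919.35
ΣP(Q1 2017)Q(Q1 2017) = 3.29×41 + 0.26×181 + 56.49×28 = 134.89 + 47.06 + 1581.72 = 1763.67
link = 1919.35/1763.67 = 1.088270
Link Q2 2017→Q3 2017:
ΣP(Q3 2017)Q(Q2 2017) = 3.35×50 + 0.24×216 + 67.68×29 = 167.5 + 51.84 + 1962.72 = 2182.06
ΣP(Q2 2017)Q(Q2 2017) = 4.10×50 + 0.29×216 + 60.67×29 = 205 + 62.64 + 1759.43 = 2027.07
link = 2182.06/2027.07 = 1.076460
Link Q3 2017→Q4 2017:
ΣP(Q4 2017)Q(Q3 2017) = 3.29×61 + 0.29×225 + 54.40×31 = 200.69 + 65.25 + 1686.4 = 1952.34
ΣP(Q3 2017)Q(Q3 2017) = 3.35×61 + 0.24×225 + 67.68×31 = 204.35 + 54 + 2098.08 = 2356.43
link = 1952.34/2356.43 = 0.828516
Chained index = 100 × 1.088270 × 1.076460 × 0.828516 = 97.0590

97.06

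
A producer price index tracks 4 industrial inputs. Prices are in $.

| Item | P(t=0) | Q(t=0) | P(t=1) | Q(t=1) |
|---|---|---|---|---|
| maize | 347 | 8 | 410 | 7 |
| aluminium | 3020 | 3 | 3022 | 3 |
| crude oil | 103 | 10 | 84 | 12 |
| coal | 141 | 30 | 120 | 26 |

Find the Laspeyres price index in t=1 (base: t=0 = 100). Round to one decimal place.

98.2

Laspeyres price index uses base-period quantities as weights.
ΣP(t=1)·Q(t=0) = 410×8 + 3022×3 + 84×10 + 120×30 = 3280 + 9066 + 840 + 3600 = 16786
ΣP(t=0)·Q(t=0) = 347×8 + 3020×3 + 103×10 + 141×30 = 2776 + 9060 + 1030 + 4230 = 17096
Index = 16786 / 17096 × 100 = 98.1867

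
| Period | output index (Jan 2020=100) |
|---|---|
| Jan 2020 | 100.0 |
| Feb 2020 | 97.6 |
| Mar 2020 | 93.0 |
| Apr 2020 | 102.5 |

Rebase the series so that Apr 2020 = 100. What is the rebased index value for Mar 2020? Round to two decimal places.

Rebased(Mar 2020) = 93.0 / 102.5 × 100 = 90.7317

90.73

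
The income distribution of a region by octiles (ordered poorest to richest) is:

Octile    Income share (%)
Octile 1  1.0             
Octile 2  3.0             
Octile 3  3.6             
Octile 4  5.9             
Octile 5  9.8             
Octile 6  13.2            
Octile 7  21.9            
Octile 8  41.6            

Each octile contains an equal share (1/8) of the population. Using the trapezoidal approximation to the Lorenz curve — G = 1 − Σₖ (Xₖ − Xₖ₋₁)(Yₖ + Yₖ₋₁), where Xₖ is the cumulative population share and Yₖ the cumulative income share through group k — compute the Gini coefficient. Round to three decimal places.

0.514

Cumulative income shares Yₖ: 0.0100, 0.0400, 0.0760, 0.1350, 0.2330, 0.3650, 0.5840, 1.0000
Σ (Xₖ−Xₖ₋₁)(Yₖ+Yₖ₋₁) = (1/8)(0.0100+0.0000) + (1/8)(0.0400+0.0100) + (1/8)(0.0760+0.0400) + (1/8)(0.1350+0.0760) + (1/8)(0.2330+0.1350) + (1/8)(0.3650+0.2330) + (1/8)(0.5840+0.3650) + (1/8)(1.0000+0.5840)
  = 0.0013 + 0.0063 + 0.0145 + 0.0264 + 0.0460 + 0.0747 + 0.1186 + 0.1980 = 0.4858
G = 1 − 0.4858 = 0.5142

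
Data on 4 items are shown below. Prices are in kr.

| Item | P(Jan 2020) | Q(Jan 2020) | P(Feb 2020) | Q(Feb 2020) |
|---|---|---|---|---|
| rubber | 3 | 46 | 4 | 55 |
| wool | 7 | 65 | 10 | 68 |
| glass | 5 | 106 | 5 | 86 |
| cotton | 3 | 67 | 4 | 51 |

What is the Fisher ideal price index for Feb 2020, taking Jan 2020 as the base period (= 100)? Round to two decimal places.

Laspeyres component (base-period weights):
ΣP(Feb 2020)Q(Jan 2020) = 4×46 + 10×65 + 5×106 + 4×67 = 184 + 650 + 530 + 268 = 1632
ΣP(Jan 2020)Q(Jan 2020) = 3×46 + 7×65 + 5×106 + 3×67 = 138 + 455 + 530 + 201 = 1324
L = 1632 / 1324 × 100 = 123.2628
Paasche component (current-period weights):
ΣP(Feb 2020)Q(Feb 2020) = 4×55 + 10×68 + 5×86 + 4×51 = 220 + 680 + 430 + 204 = 1534
ΣP(Jan 2020)Q(Feb 2020) = 3×55 + 7×68 + 5×86 + 3×51 = 165 + 476 + 430 + 153 = 1224
P = 1534 / 1224 × 100 = 125.3268
Fisher = √(L × P) = √(123.2628 × 125.3268) = 124.2905

124.29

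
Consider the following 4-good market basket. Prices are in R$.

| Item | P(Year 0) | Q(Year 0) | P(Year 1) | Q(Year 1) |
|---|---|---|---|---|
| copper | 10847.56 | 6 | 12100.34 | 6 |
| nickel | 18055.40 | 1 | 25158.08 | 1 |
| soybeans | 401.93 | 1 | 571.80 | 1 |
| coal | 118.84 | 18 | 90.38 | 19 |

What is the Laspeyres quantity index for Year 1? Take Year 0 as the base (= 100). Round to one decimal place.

100.1

Laspeyres quantity index uses base-period prices as weights.
ΣP(Year 0)·Q(Year 1) = 10847.56×6 + 18055.40×1 + 401.93×1 + 118.84×19 = 65085.36 + 18055.4 + 401.93 + 2257.96 = 85800.65
ΣP(Year 0)·Q(Year 0) = 10847.56×6 + 18055.40×1 + 401.93×1 + 118.84×18 = 65085.36 + 18055.4 + 401.93 + 2139.12 = 85681.81
Index = 85800.65 / 85681.81 × 100 = 100.1387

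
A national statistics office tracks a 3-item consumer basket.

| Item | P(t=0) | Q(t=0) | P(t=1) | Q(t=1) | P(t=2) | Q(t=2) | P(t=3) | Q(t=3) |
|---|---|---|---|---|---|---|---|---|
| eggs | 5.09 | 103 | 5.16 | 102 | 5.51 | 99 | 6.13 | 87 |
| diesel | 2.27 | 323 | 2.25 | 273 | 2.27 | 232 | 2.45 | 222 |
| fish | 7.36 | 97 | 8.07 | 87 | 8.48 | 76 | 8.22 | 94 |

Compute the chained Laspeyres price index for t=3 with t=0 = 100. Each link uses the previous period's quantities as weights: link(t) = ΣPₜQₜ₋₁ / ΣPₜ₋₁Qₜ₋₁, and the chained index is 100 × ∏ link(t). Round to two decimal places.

Link t=0→t=1:
ΣP(t=1)Q(t=0) = 5.16×103 + 2.25×323 + 8.07×97 = 531.48 + 726.75 + 782.79 = 2041.02
ΣP(t=0)Q(t=0) = 5.09×103 + 2.27×323 + 7.36×97 = 524.27 + 733.21 + 713.92 = 1971.4
link = 2041.02/1971.4 = 1.035315
Link t=1→t=2:
ΣP(t=2)Q(t=1) = 5.51×102 + 2.27×273 + 8.48×87 = 562.02 + 619.71 + 737.76 = 1919.49
ΣP(t=1)Q(t=1) = 5.16×102 + 2.25×273 + 8.07×87 = 526.32 + 614.25 + 702.09 = 1842.66
link = 1919.49/1842.66 = 1.041695
Link t=2→t=3:
ΣP(t=3)Q(t=2) = 6.13×99 + 2.45×232 + 8.22×76 = 606.87 + 568.4 + 624.72 = 1799.99
ΣP(t=2)Q(t=2) = 5.51×99 + 2.27×232 + 8.48×76 = 545.49 + 526.64 + 644.48 = 1716.61
link = 1799.99/1716.61 = 1.048572
Chained index = 100 × 1.035315 × 1.041695 × 1.048572 = 113.0867

113.09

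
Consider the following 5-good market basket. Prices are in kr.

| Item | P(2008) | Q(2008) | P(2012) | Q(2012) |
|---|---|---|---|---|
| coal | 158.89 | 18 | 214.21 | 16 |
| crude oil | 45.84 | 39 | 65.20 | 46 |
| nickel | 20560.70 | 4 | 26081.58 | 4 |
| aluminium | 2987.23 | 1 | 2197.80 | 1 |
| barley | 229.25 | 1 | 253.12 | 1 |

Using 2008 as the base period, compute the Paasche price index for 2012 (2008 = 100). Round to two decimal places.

125.63

Paasche price index uses current-period quantities as weights.
ΣP(2012)·Q(2012) = 214.21×16 + 65.20×46 + 26081.58×4 + 2197.80×1 + 253.12×1 = 3427.36 + 2999.2 + 104326.32 + 2197.8 + 253.12 = 113203.8
ΣP(2008)·Q(2012) = 158.89×16 + 45.84×46 + 20560.70×4 + 2987.23×1 + 229.25×1 = 2542.24 + 2108.64 + 82242.8 + 2987.23 + 229.25 = 90110.16
Index = 113203.8 / 90110.16 × 100 = 125.6282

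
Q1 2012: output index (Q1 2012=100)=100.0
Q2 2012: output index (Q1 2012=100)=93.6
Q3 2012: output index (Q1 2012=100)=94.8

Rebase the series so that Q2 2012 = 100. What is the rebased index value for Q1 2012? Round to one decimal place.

106.8

Rebased(Q1 2012) = 100.0 / 93.6 × 100 = 106.8376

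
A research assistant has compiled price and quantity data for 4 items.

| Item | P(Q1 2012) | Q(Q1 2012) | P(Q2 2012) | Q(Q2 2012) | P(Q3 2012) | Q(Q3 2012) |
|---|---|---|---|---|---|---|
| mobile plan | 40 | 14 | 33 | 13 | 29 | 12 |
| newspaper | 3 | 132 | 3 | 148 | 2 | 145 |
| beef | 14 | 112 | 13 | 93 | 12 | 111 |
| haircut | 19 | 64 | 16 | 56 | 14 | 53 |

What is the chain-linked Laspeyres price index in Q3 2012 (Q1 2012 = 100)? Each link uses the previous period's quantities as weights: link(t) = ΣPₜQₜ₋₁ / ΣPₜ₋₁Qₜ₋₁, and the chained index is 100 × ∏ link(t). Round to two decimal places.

77.11

Link Q1 2012→Q2 2012:
ΣP(Q2 2012)Q(Q1 2012) = 33×14 + 3×132 + 13×112 + 16×64 = 462 + 396 + 1456 + 1024 = 3338
ΣP(Q1 2012)Q(Q1 2012) = 40×14 + 3×132 + 14×112 + 19×64 = 560 + 396 + 1568 + 1216 = 3740
link = 3338/3740 = 0.892513
Link Q2 2012→Q3 2012:
ΣP(Q3 2012)Q(Q2 2012) = 29×13 + 2×148 + 12×93 + 14×56 = 377 + 296 + 1116 + 784 = 2573
ΣP(Q2 2012)Q(Q2 2012) = 33×13 + 3×148 + 13×93 + 16×56 = 429 + 444 + 1209 + 896 = 2978
link = 2573/2978 = 0.864003
Chained index = 100 × 0.892513 × 0.864003 = 77.1134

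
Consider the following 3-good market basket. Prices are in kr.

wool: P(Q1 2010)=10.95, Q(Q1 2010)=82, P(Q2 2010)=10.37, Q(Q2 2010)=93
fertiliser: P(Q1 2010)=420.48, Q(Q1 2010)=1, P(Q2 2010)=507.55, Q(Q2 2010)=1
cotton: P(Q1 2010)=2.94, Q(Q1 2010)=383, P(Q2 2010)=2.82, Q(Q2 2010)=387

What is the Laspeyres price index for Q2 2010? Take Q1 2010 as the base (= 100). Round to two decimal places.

Laspeyres price index uses base-period quantities as weights.
ΣP(Q2 2010)·Q(Q1 2010) = 10.37×82 + 507.55×1 + 2.82×383 = 850.34 + 507.55 + 1080.06 = 2437.95
ΣP(Q1 2010)·Q(Q1 2010) = 10.95×82 + 420.48×1 + 2.94×383 = 897.9 + 420.48 + 1126.02 = 2444.4
Index = 2437.95 / 2444.4 × 100 = 99.7361

99.74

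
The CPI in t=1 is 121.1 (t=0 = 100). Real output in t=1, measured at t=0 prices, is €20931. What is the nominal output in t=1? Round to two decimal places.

Nominal = Real × (Index/100) = 20931 × (121.1/100)
        = 20931 × 1.211 = 25347.4410

25347.44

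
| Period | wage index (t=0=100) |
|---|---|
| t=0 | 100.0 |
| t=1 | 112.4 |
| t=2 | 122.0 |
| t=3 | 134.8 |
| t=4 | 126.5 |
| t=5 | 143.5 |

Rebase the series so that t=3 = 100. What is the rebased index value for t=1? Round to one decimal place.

83.4

Rebased(t=1) = 112.4 / 134.8 × 100 = 83.3828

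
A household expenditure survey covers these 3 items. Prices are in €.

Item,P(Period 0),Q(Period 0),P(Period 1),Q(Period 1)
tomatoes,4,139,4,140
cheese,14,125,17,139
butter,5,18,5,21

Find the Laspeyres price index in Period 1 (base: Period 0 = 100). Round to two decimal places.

115.65

Laspeyres price index uses base-period quantities as weights.
ΣP(Period 1)·Q(Period 0) = 4×139 + 17×125 + 5×18 = 556 + 2125 + 90 = 2771
ΣP(Period 0)·Q(Period 0) = 4×139 + 14×125 + 5×18 = 556 + 1750 + 90 = 2396
Index = 2771 / 2396 × 100 = 115.6511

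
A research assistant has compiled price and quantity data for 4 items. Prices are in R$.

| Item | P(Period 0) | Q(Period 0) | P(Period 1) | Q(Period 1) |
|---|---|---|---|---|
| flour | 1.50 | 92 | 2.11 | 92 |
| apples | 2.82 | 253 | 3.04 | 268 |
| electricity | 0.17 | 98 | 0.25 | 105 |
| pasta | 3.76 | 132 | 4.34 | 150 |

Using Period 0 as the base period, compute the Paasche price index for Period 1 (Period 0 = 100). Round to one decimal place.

Paasche price index uses current-period quantities as weights.
ΣP(Period 1)·Q(Period 1) = 2.11×92 + 3.04×268 + 0.25×105 + 4.34×150 = 194.12 + 814.72 + 26.25 + 651 = 1686.09
ΣP(Period 0)·Q(Period 1) = 1.50×92 + 2.82×268 + 0.17×105 + 3.76×150 = 138 + 755.76 + 17.85 + 564 = 1475.61
Index = 1686.09 / 1475.61 × 100 = 114.2639

114.3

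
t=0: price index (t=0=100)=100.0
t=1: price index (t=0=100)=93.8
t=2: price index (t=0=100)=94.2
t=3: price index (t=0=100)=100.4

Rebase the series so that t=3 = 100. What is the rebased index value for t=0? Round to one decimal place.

99.6

Rebased(t=0) = 100.0 / 100.4 × 100 = 99.6016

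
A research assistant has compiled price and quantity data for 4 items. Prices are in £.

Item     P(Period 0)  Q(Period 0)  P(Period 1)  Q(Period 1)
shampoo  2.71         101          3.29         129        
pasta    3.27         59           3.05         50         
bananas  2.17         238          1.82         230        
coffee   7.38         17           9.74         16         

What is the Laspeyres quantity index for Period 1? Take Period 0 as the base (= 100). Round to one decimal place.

Laspeyres quantity index uses base-period prices as weights.
ΣP(Period 0)·Q(Period 1) = 2.71×129 + 3.27×50 + 2.17×230 + 7.38×16 = 349.59 + 163.5 + 499.1 + 118.08 = 1130.27
ΣP(Period 0)·Q(Period 0) = 2.71×101 + 3.27×59 + 2.17×238 + 7.38×17 = 273.71 + 192.93 + 516.46 + 125.46 = 1108.56
Index = 1130.27 / 1108.56 × 100 = 101.9584

102.0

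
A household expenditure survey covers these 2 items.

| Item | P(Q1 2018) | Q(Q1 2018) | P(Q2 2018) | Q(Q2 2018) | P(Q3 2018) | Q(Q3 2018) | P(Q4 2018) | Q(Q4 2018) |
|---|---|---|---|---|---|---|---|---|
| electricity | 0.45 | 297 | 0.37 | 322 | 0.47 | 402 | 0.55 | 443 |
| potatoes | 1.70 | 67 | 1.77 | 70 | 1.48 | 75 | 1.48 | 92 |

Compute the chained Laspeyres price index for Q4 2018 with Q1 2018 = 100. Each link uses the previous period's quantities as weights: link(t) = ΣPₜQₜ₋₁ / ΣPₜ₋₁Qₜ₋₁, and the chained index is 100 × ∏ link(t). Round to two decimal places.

Link Q1 2018→Q2 2018:
ΣP(Q2 2018)Q(Q1 2018) = 0.37×297 + 1.77×67 = 109.89 + 118.59 = 228.48
ΣP(Q1 2018)Q(Q1 2018) = 0.45×297 + 1.70×67 = 133.65 + 113.9 = 247.55
link = 228.48/247.55 = 0.922965
Link Q2 2018→Q3 2018:
ΣP(Q3 2018)Q(Q2 2018) = 0.47×322 + 1.48×70 = 151.34 + 103.6 = 254.94
ΣP(Q2 2018)Q(Q2 2018) = 0.37×322 + 1.77×70 = 119.14 + 123.9 = 243.04
link = 254.94/243.04 = 1.048963
Link Q3 2018→Q4 2018:
ΣP(Q4 2018)Q(Q3 2018) = 0.55×402 + 1.48×75 = 221.1 + 111 = 332.1
ΣP(Q3 2018)Q(Q3 2018) = 0.47×402 + 1.48×75 = 188.94 + 111 = 299.94
link = 332.1/299.94 = 1.107221
Chained index = 100 × 0.922965 × 1.048963 × 1.107221 = 107.1963

107.20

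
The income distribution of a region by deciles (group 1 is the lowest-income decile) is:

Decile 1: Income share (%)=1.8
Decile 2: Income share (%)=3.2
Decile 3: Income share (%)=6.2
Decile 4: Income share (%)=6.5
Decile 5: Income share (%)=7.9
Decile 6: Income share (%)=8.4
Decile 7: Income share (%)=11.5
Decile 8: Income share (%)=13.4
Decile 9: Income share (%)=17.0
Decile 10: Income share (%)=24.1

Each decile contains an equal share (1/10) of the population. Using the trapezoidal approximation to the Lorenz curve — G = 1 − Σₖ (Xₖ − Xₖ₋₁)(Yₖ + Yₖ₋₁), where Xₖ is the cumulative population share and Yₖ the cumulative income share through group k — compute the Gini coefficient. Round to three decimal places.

0.349

Cumulative income shares Yₖ: 0.0180, 0.0500, 0.1120, 0.1770, 0.2560, 0.3400, 0.4550, 0.5890, 0.7590, 1.0000
Σ (Xₖ−Xₖ₋₁)(Yₖ+Yₖ₋₁) = (1/10)(0.0180+0.0000) + (1/10)(0.0500+0.0180) + (1/10)(0.1120+0.0500) + (1/10)(0.1770+0.1120) + (1/10)(0.2560+0.1770) + (1/10)(0.3400+0.2560) + (1/10)(0.4550+0.3400) + (1/10)(0.5890+0.4550) + (1/10)(0.7590+0.5890) + (1/10)(1.0000+0.7590)
  = 0.0018 + 0.0068 + 0.0162 + 0.0289 + 0.0433 + 0.0596 + 0.0795 + 0.1044 + 0.1348 + 0.1759 = 0.6512
G = 1 − 0.6512 = 0.3488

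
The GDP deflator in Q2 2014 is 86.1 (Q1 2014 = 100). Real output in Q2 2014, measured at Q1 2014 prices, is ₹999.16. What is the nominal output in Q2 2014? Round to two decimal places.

860.28

Nominal = Real × (Index/100) = 999.16 × (86.1/100)
        = 999.16 × 0.861 = 860.2768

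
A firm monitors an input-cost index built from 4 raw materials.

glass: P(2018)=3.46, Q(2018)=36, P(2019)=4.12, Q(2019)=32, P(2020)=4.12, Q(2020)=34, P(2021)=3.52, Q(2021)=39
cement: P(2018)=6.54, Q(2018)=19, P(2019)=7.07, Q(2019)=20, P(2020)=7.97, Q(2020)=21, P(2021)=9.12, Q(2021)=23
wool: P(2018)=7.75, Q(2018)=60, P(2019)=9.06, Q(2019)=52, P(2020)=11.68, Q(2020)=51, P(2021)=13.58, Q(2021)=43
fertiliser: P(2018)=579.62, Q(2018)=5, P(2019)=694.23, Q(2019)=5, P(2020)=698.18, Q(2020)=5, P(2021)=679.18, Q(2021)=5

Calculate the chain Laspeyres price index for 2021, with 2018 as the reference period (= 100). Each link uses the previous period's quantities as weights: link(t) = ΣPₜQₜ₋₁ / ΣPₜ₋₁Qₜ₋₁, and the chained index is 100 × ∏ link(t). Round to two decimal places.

Link 2018→2019:
ΣP(2019)Q(2018) = 4.12×36 + 7.07×19 + 9.06×60 + 694.23×5 = 148.32 + 134.33 + 543.6 + 3471.15 = 4297.4
ΣP(2018)Q(2018) = 3.46×36 + 6.54×19 + 7.75×60 + 579.62×5 = 124.56 + 124.26 + 465 + 2898.1 = 3611.92
link = 4297.4/3611.92 = 1.189783
Link 2019→2020:
ΣP(2020)Q(2019) = 4.12×32 + 7.97×20 + 11.68×52 + 698.18×5 = 131.84 + 159.4 + 607.36 + 3490.9 = 4389.5
ΣP(2019)Q(2019) = 4.12×32 + 7.07×20 + 9.06×52 + 694.23×5 = 131.84 + 141.4 + 471.12 + 3471.15 = 4215.51
link = 4389.5/4215.51 = 1.041274
Link 2020→2021:
ΣP(2021)Q(2020) = 3.52×34 + 9.12×21 + 13.58×51 + 679.18×5 = 119.68 + 191.52 + 692.58 + 3395.9 = 4399.68
ΣP(2020)Q(2020) = 4.12×34 + 7.97×21 + 11.68×51 + 698.18×5 = 140.08 + 167.37 + 595.68 + 3490.9 = 4394.03
link = 4399.68/4394.03 = 1.001286
Chained index = 100 × 1.189783 × 1.041274 × 1.001286 = 124.0483

124.05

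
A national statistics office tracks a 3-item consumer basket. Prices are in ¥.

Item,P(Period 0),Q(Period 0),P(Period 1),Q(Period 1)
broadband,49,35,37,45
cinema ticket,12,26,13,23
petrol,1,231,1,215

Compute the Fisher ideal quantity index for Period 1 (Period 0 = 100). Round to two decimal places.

Laspeyres component (base-period weights):
ΣP(Period 0)Q(Period 1) = 49×45 + 12×23 + 1×215 = 2205 + 276 + 215 = 2696
ΣP(Period 0)Q(Period 0) = 49×35 + 12×26 + 1×231 = 1715 + 312 + 231 = 2258
L = 2696 / 2258 × 100 = 119.3977
Paasche component (current-period weights):
ΣP(Period 1)Q(Period 1) = 37×45 + 13×23 + 1×215 = 1665 + 299 + 215 = 2179
ΣP(Period 1)Q(Period 0) = 37×35 + 13×26 + 1×231 = 1295 + 338 + 231 = 1864
P = 2179 / 1864 × 100 = 116.8991
Fisher = √(L × P) = √(119.3977 × 116.8991) = 118.1418

118.14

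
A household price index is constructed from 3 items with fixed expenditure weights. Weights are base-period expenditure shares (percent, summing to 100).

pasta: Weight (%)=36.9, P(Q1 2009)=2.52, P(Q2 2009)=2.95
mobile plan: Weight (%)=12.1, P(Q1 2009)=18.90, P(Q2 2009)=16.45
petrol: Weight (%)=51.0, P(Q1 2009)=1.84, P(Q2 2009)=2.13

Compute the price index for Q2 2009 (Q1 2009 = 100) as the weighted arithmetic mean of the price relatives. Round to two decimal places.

112.77

pasta: 36.9 × (2.95/2.52) = 36.9 × 1.170635 = 43.1964
mobile plan: 12.1 × (16.45/18.90) = 12.1 × 0.870370 = 10.5315
petrol: 51.0 × (2.13/1.84) = 51.0 × 1.157609 = 59.0380
Index = Σ wᵢ·(p₁ᵢ/p₀ᵢ) = 43.1964 + 10.5315 + 59.0380 = 112.7660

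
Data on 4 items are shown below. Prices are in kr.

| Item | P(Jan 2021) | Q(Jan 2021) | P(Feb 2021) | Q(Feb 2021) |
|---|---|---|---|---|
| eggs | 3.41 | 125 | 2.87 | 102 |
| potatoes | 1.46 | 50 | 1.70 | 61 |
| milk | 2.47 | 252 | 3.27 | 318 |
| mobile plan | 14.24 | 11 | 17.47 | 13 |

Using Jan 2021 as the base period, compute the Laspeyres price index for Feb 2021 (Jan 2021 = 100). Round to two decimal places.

Laspeyres price index uses base-period quantities as weights.
ΣP(Feb 2021)·Q(Jan 2021) = 2.87×125 + 1.70×50 + 3.27×252 + 17.47×11 = 358.75 + 85 + 824.04 + 192.17 = 1459.96
ΣP(Jan 2021)·Q(Jan 2021) = 3.41×125 + 1.46×50 + 2.47×252 + 14.24×11 = 426.25 + 73 + 622.44 + 156.64 = 1278.33
Index = 1459.96 / 1278.33 × 100 = 114.2084

114.21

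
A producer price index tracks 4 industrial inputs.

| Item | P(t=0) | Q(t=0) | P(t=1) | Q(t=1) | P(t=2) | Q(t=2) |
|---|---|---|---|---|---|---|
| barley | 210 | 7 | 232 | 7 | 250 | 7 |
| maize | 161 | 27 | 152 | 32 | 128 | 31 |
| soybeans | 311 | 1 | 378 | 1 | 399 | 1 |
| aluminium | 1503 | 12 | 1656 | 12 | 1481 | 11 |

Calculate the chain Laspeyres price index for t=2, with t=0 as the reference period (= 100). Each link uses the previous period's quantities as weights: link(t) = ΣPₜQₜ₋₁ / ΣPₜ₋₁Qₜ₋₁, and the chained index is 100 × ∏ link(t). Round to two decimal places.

96.57

Link t=0→t=1:
ΣP(t=1)Q(t=0) = 232×7 + 152×27 + 378×1 + 1656×12 = 1624 + 4104 + 378 + 19872 = 25978
ΣP(t=0)Q(t=0) = 210×7 + 161×27 + 311×1 + 1503×12 = 1470 + 4347 + 311 + 18036 = 24164
link = 25978/24164 = 1.075070
Link t=1→t=2:
ΣP(t=2)Q(t=1) = 250×7 + 128×32 + 399×1 + 1481×12 = 1750 + 4096 + 399 + 17772 = 24017
ΣP(t=1)Q(t=1) = 232×7 + 152×32 + 378×1 + 1656×12 = 1624 + 4864 + 378 + 19872 = 26738
link = 24017/26738 = 0.898235
Chained index = 100 × 1.075070 × 0.898235 = 96.5666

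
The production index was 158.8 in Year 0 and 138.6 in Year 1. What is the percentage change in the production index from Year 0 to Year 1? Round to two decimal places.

-12.72%

Change = (138.6 − 158.8) / 158.8 × 100
       = -20.2 / 158.8 × 100 = -12.7204%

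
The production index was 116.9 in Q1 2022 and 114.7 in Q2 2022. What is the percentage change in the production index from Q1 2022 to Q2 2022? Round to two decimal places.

-1.88%

Change = (114.7 − 116.9) / 116.9 × 100
       = -2.2 / 116.9 × 100 = -1.8820%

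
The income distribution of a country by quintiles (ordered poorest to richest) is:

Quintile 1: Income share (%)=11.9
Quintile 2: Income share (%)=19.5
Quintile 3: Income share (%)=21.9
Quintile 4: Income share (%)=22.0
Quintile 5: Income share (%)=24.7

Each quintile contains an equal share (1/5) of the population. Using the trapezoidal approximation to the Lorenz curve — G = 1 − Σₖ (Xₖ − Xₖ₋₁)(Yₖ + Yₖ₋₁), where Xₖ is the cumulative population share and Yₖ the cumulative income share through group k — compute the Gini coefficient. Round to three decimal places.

Cumulative income shares Yₖ: 0.1190, 0.3140, 0.5330, 0.7530, 1.0000
Σ (Xₖ−Xₖ₋₁)(Yₖ+Yₖ₋₁) = (1/5)(0.1190+0.0000) + (1/5)(0.3140+0.1190) + (1/5)(0.5330+0.3140) + (1/5)(0.7530+0.5330) + (1/5)(1.0000+0.7530)
  = 0.0238 + 0.0866 + 0.1694 + 0.2572 + 0.3506 = 0.8876
G = 1 − 0.8876 = 0.1124

0.112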